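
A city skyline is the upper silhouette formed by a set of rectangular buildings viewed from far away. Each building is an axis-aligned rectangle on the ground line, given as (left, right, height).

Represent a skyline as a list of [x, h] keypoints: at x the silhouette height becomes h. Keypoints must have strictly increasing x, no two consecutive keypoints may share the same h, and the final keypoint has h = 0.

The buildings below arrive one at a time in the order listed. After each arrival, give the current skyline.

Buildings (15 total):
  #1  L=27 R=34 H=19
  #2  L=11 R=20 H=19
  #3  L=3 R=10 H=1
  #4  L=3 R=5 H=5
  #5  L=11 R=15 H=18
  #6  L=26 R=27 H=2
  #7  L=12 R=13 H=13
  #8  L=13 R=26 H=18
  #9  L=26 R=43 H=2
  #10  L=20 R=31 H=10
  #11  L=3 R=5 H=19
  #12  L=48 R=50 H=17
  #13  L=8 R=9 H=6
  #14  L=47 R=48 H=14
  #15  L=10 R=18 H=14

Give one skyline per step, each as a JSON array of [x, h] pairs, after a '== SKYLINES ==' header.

== SKYLINES ==
[[27,19],[34,0]]
[[11,19],[20,0],[27,19],[34,0]]
[[3,1],[10,0],[11,19],[20,0],[27,19],[34,0]]
[[3,5],[5,1],[10,0],[11,19],[20,0],[27,19],[34,0]]
[[3,5],[5,1],[10,0],[11,19],[20,0],[27,19],[34,0]]
[[3,5],[5,1],[10,0],[11,19],[20,0],[26,2],[27,19],[34,0]]
[[3,5],[5,1],[10,0],[11,19],[20,0],[26,2],[27,19],[34,0]]
[[3,5],[5,1],[10,0],[11,19],[20,18],[26,2],[27,19],[34,0]]
[[3,5],[5,1],[10,0],[11,19],[20,18],[26,2],[27,19],[34,2],[43,0]]
[[3,5],[5,1],[10,0],[11,19],[20,18],[26,10],[27,19],[34,2],[43,0]]
[[3,19],[5,1],[10,0],[11,19],[20,18],[26,10],[27,19],[34,2],[43,0]]
[[3,19],[5,1],[10,0],[11,19],[20,18],[26,10],[27,19],[34,2],[43,0],[48,17],[50,0]]
[[3,19],[5,1],[8,6],[9,1],[10,0],[11,19],[20,18],[26,10],[27,19],[34,2],[43,0],[48,17],[50,0]]
[[3,19],[5,1],[8,6],[9,1],[10,0],[11,19],[20,18],[26,10],[27,19],[34,2],[43,0],[47,14],[48,17],[50,0]]
[[3,19],[5,1],[8,6],[9,1],[10,14],[11,19],[20,18],[26,10],[27,19],[34,2],[43,0],[47,14],[48,17],[50,0]]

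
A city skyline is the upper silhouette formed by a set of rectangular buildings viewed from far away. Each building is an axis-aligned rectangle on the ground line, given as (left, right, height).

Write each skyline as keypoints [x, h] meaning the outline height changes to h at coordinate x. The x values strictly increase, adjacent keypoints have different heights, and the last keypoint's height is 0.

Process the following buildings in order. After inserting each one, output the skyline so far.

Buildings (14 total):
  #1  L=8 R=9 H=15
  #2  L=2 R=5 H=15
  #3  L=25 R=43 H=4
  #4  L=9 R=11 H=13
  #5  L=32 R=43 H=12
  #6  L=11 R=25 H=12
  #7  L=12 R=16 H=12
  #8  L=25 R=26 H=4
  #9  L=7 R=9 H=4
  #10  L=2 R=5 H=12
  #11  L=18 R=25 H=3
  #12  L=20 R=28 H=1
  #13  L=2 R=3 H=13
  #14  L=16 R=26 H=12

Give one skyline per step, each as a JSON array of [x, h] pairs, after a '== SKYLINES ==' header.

== SKYLINES ==
[[8,15],[9,0]]
[[2,15],[5,0],[8,15],[9,0]]
[[2,15],[5,0],[8,15],[9,0],[25,4],[43,0]]
[[2,15],[5,0],[8,15],[9,13],[11,0],[25,4],[43,0]]
[[2,15],[5,0],[8,15],[9,13],[11,0],[25,4],[32,12],[43,0]]
[[2,15],[5,0],[8,15],[9,13],[11,12],[25,4],[32,12],[43,0]]
[[2,15],[5,0],[8,15],[9,13],[11,12],[25,4],[32,12],[43,0]]
[[2,15],[5,0],[8,15],[9,13],[11,12],[25,4],[32,12],[43,0]]
[[2,15],[5,0],[7,4],[8,15],[9,13],[11,12],[25,4],[32,12],[43,0]]
[[2,15],[5,0],[7,4],[8,15],[9,13],[11,12],[25,4],[32,12],[43,0]]
[[2,15],[5,0],[7,4],[8,15],[9,13],[11,12],[25,4],[32,12],[43,0]]
[[2,15],[5,0],[7,4],[8,15],[9,13],[11,12],[25,4],[32,12],[43,0]]
[[2,15],[5,0],[7,4],[8,15],[9,13],[11,12],[25,4],[32,12],[43,0]]
[[2,15],[5,0],[7,4],[8,15],[9,13],[11,12],[26,4],[32,12],[43,0]]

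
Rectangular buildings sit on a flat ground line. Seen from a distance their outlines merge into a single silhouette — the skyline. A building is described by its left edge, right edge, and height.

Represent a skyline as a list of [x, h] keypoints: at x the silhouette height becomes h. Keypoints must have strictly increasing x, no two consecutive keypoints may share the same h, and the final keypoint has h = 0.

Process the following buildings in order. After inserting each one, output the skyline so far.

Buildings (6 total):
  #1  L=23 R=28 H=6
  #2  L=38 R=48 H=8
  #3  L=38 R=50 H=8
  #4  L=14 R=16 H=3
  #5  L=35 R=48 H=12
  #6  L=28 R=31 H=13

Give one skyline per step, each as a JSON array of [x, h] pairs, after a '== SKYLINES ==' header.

== SKYLINES ==
[[23,6],[28,0]]
[[23,6],[28,0],[38,8],[48,0]]
[[23,6],[28,0],[38,8],[50,0]]
[[14,3],[16,0],[23,6],[28,0],[38,8],[50,0]]
[[14,3],[16,0],[23,6],[28,0],[35,12],[48,8],[50,0]]
[[14,3],[16,0],[23,6],[28,13],[31,0],[35,12],[48,8],[50,0]]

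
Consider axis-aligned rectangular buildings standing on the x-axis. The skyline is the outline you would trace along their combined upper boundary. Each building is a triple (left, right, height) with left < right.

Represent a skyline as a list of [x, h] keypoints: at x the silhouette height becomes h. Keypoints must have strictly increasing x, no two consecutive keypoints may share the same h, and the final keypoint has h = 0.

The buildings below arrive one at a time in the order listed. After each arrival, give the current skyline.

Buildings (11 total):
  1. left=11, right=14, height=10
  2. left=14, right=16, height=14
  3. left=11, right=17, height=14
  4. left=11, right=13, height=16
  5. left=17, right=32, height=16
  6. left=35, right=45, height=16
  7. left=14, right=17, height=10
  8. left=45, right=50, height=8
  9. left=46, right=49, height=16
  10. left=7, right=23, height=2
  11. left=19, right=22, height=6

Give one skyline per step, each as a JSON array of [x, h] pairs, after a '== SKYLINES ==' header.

== SKYLINES ==
[[11,10],[14,0]]
[[11,10],[14,14],[16,0]]
[[11,14],[17,0]]
[[11,16],[13,14],[17,0]]
[[11,16],[13,14],[17,16],[32,0]]
[[11,16],[13,14],[17,16],[32,0],[35,16],[45,0]]
[[11,16],[13,14],[17,16],[32,0],[35,16],[45,0]]
[[11,16],[13,14],[17,16],[32,0],[35,16],[45,8],[50,0]]
[[11,16],[13,14],[17,16],[32,0],[35,16],[45,8],[46,16],[49,8],[50,0]]
[[7,2],[11,16],[13,14],[17,16],[32,0],[35,16],[45,8],[46,16],[49,8],[50,0]]
[[7,2],[11,16],[13,14],[17,16],[32,0],[35,16],[45,8],[46,16],[49,8],[50,0]]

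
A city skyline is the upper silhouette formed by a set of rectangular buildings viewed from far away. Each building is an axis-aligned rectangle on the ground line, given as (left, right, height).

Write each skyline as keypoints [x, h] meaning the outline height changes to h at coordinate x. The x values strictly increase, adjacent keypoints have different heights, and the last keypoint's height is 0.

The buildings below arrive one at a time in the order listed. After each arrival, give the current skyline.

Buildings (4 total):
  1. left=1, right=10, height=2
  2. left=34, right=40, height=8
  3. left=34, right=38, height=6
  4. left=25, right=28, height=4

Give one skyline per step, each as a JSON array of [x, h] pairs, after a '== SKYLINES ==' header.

== SKYLINES ==
[[1,2],[10,0]]
[[1,2],[10,0],[34,8],[40,0]]
[[1,2],[10,0],[34,8],[40,0]]
[[1,2],[10,0],[25,4],[28,0],[34,8],[40,0]]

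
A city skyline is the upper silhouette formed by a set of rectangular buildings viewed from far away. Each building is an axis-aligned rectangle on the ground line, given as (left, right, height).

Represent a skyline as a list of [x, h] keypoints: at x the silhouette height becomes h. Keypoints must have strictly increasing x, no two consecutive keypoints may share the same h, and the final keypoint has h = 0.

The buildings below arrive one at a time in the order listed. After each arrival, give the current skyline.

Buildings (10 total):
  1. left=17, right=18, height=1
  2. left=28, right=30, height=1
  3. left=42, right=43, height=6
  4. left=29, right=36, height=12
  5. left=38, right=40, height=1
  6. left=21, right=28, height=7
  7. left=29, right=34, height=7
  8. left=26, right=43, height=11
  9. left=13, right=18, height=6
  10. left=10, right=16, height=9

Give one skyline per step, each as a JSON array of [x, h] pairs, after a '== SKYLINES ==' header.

== SKYLINES ==
[[17,1],[18,0]]
[[17,1],[18,0],[28,1],[30,0]]
[[17,1],[18,0],[28,1],[30,0],[42,6],[43,0]]
[[17,1],[18,0],[28,1],[29,12],[36,0],[42,6],[43,0]]
[[17,1],[18,0],[28,1],[29,12],[36,0],[38,1],[40,0],[42,6],[43,0]]
[[17,1],[18,0],[21,7],[28,1],[29,12],[36,0],[38,1],[40,0],[42,6],[43,0]]
[[17,1],[18,0],[21,7],[28,1],[29,12],[36,0],[38,1],[40,0],[42,6],[43,0]]
[[17,1],[18,0],[21,7],[26,11],[29,12],[36,11],[43,0]]
[[13,6],[18,0],[21,7],[26,11],[29,12],[36,11],[43,0]]
[[10,9],[16,6],[18,0],[21,7],[26,11],[29,12],[36,11],[43,0]]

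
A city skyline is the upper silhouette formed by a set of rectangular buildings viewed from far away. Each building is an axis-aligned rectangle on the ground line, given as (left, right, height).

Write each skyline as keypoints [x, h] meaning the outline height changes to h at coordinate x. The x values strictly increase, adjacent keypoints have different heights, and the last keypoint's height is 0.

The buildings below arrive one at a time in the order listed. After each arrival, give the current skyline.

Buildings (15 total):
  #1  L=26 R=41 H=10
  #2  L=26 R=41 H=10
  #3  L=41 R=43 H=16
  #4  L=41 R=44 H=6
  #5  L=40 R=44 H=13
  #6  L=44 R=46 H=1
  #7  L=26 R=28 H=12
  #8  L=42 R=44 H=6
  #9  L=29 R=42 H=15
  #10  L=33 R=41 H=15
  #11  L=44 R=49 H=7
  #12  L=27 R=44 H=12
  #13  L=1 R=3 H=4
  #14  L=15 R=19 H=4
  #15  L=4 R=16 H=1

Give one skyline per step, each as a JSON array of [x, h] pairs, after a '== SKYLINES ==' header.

== SKYLINES ==
[[26,10],[41,0]]
[[26,10],[41,0]]
[[26,10],[41,16],[43,0]]
[[26,10],[41,16],[43,6],[44,0]]
[[26,10],[40,13],[41,16],[43,13],[44,0]]
[[26,10],[40,13],[41,16],[43,13],[44,1],[46,0]]
[[26,12],[28,10],[40,13],[41,16],[43,13],[44,1],[46,0]]
[[26,12],[28,10],[40,13],[41,16],[43,13],[44,1],[46,0]]
[[26,12],[28,10],[29,15],[41,16],[43,13],[44,1],[46,0]]
[[26,12],[28,10],[29,15],[41,16],[43,13],[44,1],[46,0]]
[[26,12],[28,10],[29,15],[41,16],[43,13],[44,7],[49,0]]
[[26,12],[29,15],[41,16],[43,13],[44,7],[49,0]]
[[1,4],[3,0],[26,12],[29,15],[41,16],[43,13],[44,7],[49,0]]
[[1,4],[3,0],[15,4],[19,0],[26,12],[29,15],[41,16],[43,13],[44,7],[49,0]]
[[1,4],[3,0],[4,1],[15,4],[19,0],[26,12],[29,15],[41,16],[43,13],[44,7],[49,0]]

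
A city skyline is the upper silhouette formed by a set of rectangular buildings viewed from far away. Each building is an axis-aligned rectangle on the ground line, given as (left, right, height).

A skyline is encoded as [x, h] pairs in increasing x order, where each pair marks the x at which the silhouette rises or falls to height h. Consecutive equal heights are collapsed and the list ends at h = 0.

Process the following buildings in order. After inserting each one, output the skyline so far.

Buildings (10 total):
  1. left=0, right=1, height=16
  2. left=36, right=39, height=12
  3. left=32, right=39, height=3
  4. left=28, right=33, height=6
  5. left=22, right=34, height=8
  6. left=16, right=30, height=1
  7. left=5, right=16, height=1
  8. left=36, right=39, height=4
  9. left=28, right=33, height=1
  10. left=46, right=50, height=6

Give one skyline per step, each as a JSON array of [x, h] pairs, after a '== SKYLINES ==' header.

== SKYLINES ==
[[0,16],[1,0]]
[[0,16],[1,0],[36,12],[39,0]]
[[0,16],[1,0],[32,3],[36,12],[39,0]]
[[0,16],[1,0],[28,6],[33,3],[36,12],[39,0]]
[[0,16],[1,0],[22,8],[34,3],[36,12],[39,0]]
[[0,16],[1,0],[16,1],[22,8],[34,3],[36,12],[39,0]]
[[0,16],[1,0],[5,1],[22,8],[34,3],[36,12],[39,0]]
[[0,16],[1,0],[5,1],[22,8],[34,3],[36,12],[39,0]]
[[0,16],[1,0],[5,1],[22,8],[34,3],[36,12],[39,0]]
[[0,16],[1,0],[5,1],[22,8],[34,3],[36,12],[39,0],[46,6],[50,0]]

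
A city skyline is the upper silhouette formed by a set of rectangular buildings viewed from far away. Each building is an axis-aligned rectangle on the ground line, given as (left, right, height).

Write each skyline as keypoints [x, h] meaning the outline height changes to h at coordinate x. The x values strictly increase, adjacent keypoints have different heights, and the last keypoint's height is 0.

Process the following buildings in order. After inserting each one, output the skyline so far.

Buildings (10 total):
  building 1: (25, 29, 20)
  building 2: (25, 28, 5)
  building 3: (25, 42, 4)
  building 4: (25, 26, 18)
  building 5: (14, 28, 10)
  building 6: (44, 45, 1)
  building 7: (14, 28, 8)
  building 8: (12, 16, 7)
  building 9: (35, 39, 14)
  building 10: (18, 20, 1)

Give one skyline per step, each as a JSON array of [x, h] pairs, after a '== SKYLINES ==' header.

== SKYLINES ==
[[25,20],[29,0]]
[[25,20],[29,0]]
[[25,20],[29,4],[42,0]]
[[25,20],[29,4],[42,0]]
[[14,10],[25,20],[29,4],[42,0]]
[[14,10],[25,20],[29,4],[42,0],[44,1],[45,0]]
[[14,10],[25,20],[29,4],[42,0],[44,1],[45,0]]
[[12,7],[14,10],[25,20],[29,4],[42,0],[44,1],[45,0]]
[[12,7],[14,10],[25,20],[29,4],[35,14],[39,4],[42,0],[44,1],[45,0]]
[[12,7],[14,10],[25,20],[29,4],[35,14],[39,4],[42,0],[44,1],[45,0]]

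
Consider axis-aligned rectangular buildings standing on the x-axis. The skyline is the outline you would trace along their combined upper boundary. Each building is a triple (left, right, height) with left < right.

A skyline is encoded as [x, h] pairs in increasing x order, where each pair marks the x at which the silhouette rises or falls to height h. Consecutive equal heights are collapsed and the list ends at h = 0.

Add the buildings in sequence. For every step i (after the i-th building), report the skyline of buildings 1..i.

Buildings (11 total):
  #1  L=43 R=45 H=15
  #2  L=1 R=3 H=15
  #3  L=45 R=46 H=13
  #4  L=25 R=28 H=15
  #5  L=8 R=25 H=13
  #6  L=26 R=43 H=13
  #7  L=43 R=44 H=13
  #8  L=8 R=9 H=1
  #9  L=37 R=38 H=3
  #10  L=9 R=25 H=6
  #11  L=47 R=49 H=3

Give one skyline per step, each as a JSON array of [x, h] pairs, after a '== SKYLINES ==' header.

== SKYLINES ==
[[43,15],[45,0]]
[[1,15],[3,0],[43,15],[45,0]]
[[1,15],[3,0],[43,15],[45,13],[46,0]]
[[1,15],[3,0],[25,15],[28,0],[43,15],[45,13],[46,0]]
[[1,15],[3,0],[8,13],[25,15],[28,0],[43,15],[45,13],[46,0]]
[[1,15],[3,0],[8,13],[25,15],[28,13],[43,15],[45,13],[46,0]]
[[1,15],[3,0],[8,13],[25,15],[28,13],[43,15],[45,13],[46,0]]
[[1,15],[3,0],[8,13],[25,15],[28,13],[43,15],[45,13],[46,0]]
[[1,15],[3,0],[8,13],[25,15],[28,13],[43,15],[45,13],[46,0]]
[[1,15],[3,0],[8,13],[25,15],[28,13],[43,15],[45,13],[46,0]]
[[1,15],[3,0],[8,13],[25,15],[28,13],[43,15],[45,13],[46,0],[47,3],[49,0]]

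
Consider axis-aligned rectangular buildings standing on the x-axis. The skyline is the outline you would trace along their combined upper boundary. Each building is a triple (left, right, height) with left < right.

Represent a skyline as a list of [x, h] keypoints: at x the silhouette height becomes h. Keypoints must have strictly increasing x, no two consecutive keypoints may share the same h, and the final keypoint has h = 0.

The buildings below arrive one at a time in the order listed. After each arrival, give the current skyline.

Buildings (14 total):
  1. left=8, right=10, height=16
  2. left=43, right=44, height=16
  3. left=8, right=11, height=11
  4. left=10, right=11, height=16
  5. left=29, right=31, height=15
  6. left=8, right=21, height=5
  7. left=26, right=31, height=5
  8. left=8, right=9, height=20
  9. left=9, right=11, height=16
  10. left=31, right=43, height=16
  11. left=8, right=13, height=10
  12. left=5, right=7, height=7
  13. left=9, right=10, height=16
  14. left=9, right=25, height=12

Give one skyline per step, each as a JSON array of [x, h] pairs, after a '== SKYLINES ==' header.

== SKYLINES ==
[[8,16],[10,0]]
[[8,16],[10,0],[43,16],[44,0]]
[[8,16],[10,11],[11,0],[43,16],[44,0]]
[[8,16],[11,0],[43,16],[44,0]]
[[8,16],[11,0],[29,15],[31,0],[43,16],[44,0]]
[[8,16],[11,5],[21,0],[29,15],[31,0],[43,16],[44,0]]
[[8,16],[11,5],[21,0],[26,5],[29,15],[31,0],[43,16],[44,0]]
[[8,20],[9,16],[11,5],[21,0],[26,5],[29,15],[31,0],[43,16],[44,0]]
[[8,20],[9,16],[11,5],[21,0],[26,5],[29,15],[31,0],[43,16],[44,0]]
[[8,20],[9,16],[11,5],[21,0],[26,5],[29,15],[31,16],[44,0]]
[[8,20],[9,16],[11,10],[13,5],[21,0],[26,5],[29,15],[31,16],[44,0]]
[[5,7],[7,0],[8,20],[9,16],[11,10],[13,5],[21,0],[26,5],[29,15],[31,16],[44,0]]
[[5,7],[7,0],[8,20],[9,16],[11,10],[13,5],[21,0],[26,5],[29,15],[31,16],[44,0]]
[[5,7],[7,0],[8,20],[9,16],[11,12],[25,0],[26,5],[29,15],[31,16],[44,0]]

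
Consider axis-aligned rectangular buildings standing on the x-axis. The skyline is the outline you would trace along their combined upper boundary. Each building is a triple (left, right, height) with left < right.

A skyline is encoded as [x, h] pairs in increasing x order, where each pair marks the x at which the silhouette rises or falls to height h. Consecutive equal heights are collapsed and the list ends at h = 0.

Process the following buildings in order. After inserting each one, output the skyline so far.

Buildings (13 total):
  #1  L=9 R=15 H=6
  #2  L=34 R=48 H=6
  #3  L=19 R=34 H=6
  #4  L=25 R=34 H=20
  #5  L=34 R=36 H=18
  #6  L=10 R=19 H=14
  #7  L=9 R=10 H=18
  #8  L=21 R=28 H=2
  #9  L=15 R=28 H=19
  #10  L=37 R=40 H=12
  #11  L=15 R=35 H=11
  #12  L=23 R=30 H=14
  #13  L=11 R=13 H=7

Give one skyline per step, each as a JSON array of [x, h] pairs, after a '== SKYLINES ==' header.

== SKYLINES ==
[[9,6],[15,0]]
[[9,6],[15,0],[34,6],[48,0]]
[[9,6],[15,0],[19,6],[48,0]]
[[9,6],[15,0],[19,6],[25,20],[34,6],[48,0]]
[[9,6],[15,0],[19,6],[25,20],[34,18],[36,6],[48,0]]
[[9,6],[10,14],[19,6],[25,20],[34,18],[36,6],[48,0]]
[[9,18],[10,14],[19,6],[25,20],[34,18],[36,6],[48,0]]
[[9,18],[10,14],[19,6],[25,20],[34,18],[36,6],[48,0]]
[[9,18],[10,14],[15,19],[25,20],[34,18],[36,6],[48,0]]
[[9,18],[10,14],[15,19],[25,20],[34,18],[36,6],[37,12],[40,6],[48,0]]
[[9,18],[10,14],[15,19],[25,20],[34,18],[36,6],[37,12],[40,6],[48,0]]
[[9,18],[10,14],[15,19],[25,20],[34,18],[36,6],[37,12],[40,6],[48,0]]
[[9,18],[10,14],[15,19],[25,20],[34,18],[36,6],[37,12],[40,6],[48,0]]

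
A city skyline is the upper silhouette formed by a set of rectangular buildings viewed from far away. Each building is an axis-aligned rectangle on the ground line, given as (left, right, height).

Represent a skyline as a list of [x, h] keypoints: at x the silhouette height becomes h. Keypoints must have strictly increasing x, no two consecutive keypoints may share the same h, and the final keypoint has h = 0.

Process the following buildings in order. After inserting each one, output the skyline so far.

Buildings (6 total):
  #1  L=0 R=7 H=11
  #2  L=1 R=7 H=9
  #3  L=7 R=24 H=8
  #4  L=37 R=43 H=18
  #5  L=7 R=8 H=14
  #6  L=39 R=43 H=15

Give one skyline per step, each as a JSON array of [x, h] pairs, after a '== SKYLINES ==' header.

== SKYLINES ==
[[0,11],[7,0]]
[[0,11],[7,0]]
[[0,11],[7,8],[24,0]]
[[0,11],[7,8],[24,0],[37,18],[43,0]]
[[0,11],[7,14],[8,8],[24,0],[37,18],[43,0]]
[[0,11],[7,14],[8,8],[24,0],[37,18],[43,0]]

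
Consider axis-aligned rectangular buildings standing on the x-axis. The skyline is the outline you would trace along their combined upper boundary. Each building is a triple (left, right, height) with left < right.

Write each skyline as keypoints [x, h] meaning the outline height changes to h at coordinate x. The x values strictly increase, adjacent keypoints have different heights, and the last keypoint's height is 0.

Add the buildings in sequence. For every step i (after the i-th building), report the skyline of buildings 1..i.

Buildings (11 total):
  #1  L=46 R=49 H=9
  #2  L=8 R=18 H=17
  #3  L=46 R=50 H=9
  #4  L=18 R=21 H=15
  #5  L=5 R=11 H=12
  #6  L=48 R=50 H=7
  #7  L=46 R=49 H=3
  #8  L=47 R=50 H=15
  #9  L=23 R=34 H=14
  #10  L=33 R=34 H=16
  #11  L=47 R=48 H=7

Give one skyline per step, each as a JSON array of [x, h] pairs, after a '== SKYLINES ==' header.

== SKYLINES ==
[[46,9],[49,0]]
[[8,17],[18,0],[46,9],[49,0]]
[[8,17],[18,0],[46,9],[50,0]]
[[8,17],[18,15],[21,0],[46,9],[50,0]]
[[5,12],[8,17],[18,15],[21,0],[46,9],[50,0]]
[[5,12],[8,17],[18,15],[21,0],[46,9],[50,0]]
[[5,12],[8,17],[18,15],[21,0],[46,9],[50,0]]
[[5,12],[8,17],[18,15],[21,0],[46,9],[47,15],[50,0]]
[[5,12],[8,17],[18,15],[21,0],[23,14],[34,0],[46,9],[47,15],[50,0]]
[[5,12],[8,17],[18,15],[21,0],[23,14],[33,16],[34,0],[46,9],[47,15],[50,0]]
[[5,12],[8,17],[18,15],[21,0],[23,14],[33,16],[34,0],[46,9],[47,15],[50,0]]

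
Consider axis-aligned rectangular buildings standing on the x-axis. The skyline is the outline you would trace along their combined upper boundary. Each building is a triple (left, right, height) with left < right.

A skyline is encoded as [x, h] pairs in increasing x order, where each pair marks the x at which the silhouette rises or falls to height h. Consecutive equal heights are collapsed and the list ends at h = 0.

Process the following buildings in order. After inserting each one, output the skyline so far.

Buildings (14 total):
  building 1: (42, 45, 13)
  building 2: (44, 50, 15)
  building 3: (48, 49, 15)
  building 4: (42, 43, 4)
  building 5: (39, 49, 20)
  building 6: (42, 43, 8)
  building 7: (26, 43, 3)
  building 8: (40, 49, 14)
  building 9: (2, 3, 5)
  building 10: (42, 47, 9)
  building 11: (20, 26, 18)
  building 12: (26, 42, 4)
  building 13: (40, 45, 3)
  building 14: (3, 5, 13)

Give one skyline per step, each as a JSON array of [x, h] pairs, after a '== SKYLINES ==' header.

== SKYLINES ==
[[42,13],[45,0]]
[[42,13],[44,15],[50,0]]
[[42,13],[44,15],[50,0]]
[[42,13],[44,15],[50,0]]
[[39,20],[49,15],[50,0]]
[[39,20],[49,15],[50,0]]
[[26,3],[39,20],[49,15],[50,0]]
[[26,3],[39,20],[49,15],[50,0]]
[[2,5],[3,0],[26,3],[39,20],[49,15],[50,0]]
[[2,5],[3,0],[26,3],[39,20],[49,15],[50,0]]
[[2,5],[3,0],[20,18],[26,3],[39,20],[49,15],[50,0]]
[[2,5],[3,0],[20,18],[26,4],[39,20],[49,15],[50,0]]
[[2,5],[3,0],[20,18],[26,4],[39,20],[49,15],[50,0]]
[[2,5],[3,13],[5,0],[20,18],[26,4],[39,20],[49,15],[50,0]]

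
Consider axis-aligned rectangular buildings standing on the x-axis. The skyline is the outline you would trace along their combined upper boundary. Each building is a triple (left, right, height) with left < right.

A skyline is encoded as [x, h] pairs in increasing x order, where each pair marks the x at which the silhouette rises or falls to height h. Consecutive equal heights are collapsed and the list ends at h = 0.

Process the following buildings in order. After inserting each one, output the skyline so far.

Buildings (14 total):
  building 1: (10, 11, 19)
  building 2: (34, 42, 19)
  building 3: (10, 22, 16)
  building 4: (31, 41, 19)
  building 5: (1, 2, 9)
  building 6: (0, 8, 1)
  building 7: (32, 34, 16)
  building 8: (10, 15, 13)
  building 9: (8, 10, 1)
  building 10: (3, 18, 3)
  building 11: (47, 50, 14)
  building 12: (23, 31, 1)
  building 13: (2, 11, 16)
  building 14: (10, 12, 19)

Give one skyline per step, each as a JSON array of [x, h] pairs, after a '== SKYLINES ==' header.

== SKYLINES ==
[[10,19],[11,0]]
[[10,19],[11,0],[34,19],[42,0]]
[[10,19],[11,16],[22,0],[34,19],[42,0]]
[[10,19],[11,16],[22,0],[31,19],[42,0]]
[[1,9],[2,0],[10,19],[11,16],[22,0],[31,19],[42,0]]
[[0,1],[1,9],[2,1],[8,0],[10,19],[11,16],[22,0],[31,19],[42,0]]
[[0,1],[1,9],[2,1],[8,0],[10,19],[11,16],[22,0],[31,19],[42,0]]
[[0,1],[1,9],[2,1],[8,0],[10,19],[11,16],[22,0],[31,19],[42,0]]
[[0,1],[1,9],[2,1],[10,19],[11,16],[22,0],[31,19],[42,0]]
[[0,1],[1,9],[2,1],[3,3],[10,19],[11,16],[22,0],[31,19],[42,0]]
[[0,1],[1,9],[2,1],[3,3],[10,19],[11,16],[22,0],[31,19],[42,0],[47,14],[50,0]]
[[0,1],[1,9],[2,1],[3,3],[10,19],[11,16],[22,0],[23,1],[31,19],[42,0],[47,14],[50,0]]
[[0,1],[1,9],[2,16],[10,19],[11,16],[22,0],[23,1],[31,19],[42,0],[47,14],[50,0]]
[[0,1],[1,9],[2,16],[10,19],[12,16],[22,0],[23,1],[31,19],[42,0],[47,14],[50,0]]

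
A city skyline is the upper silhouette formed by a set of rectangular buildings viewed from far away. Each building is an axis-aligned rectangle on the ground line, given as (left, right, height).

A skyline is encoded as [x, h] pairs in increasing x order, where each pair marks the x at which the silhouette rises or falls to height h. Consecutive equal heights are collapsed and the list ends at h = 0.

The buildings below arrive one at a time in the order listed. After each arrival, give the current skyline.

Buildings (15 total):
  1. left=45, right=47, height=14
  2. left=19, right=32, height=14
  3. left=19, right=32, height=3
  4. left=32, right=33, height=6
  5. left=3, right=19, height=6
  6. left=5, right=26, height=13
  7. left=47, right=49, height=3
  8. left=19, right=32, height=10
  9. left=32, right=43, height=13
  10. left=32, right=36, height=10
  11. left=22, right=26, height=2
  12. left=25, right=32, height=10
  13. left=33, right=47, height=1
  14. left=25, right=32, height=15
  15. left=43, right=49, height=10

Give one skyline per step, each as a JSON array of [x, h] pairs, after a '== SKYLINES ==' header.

== SKYLINES ==
[[45,14],[47,0]]
[[19,14],[32,0],[45,14],[47,0]]
[[19,14],[32,0],[45,14],[47,0]]
[[19,14],[32,6],[33,0],[45,14],[47,0]]
[[3,6],[19,14],[32,6],[33,0],[45,14],[47,0]]
[[3,6],[5,13],[19,14],[32,6],[33,0],[45,14],[47,0]]
[[3,6],[5,13],[19,14],[32,6],[33,0],[45,14],[47,3],[49,0]]
[[3,6],[5,13],[19,14],[32,6],[33,0],[45,14],[47,3],[49,0]]
[[3,6],[5,13],[19,14],[32,13],[43,0],[45,14],[47,3],[49,0]]
[[3,6],[5,13],[19,14],[32,13],[43,0],[45,14],[47,3],[49,0]]
[[3,6],[5,13],[19,14],[32,13],[43,0],[45,14],[47,3],[49,0]]
[[3,6],[5,13],[19,14],[32,13],[43,0],[45,14],[47,3],[49,0]]
[[3,6],[5,13],[19,14],[32,13],[43,1],[45,14],[47,3],[49,0]]
[[3,6],[5,13],[19,14],[25,15],[32,13],[43,1],[45,14],[47,3],[49,0]]
[[3,6],[5,13],[19,14],[25,15],[32,13],[43,10],[45,14],[47,10],[49,0]]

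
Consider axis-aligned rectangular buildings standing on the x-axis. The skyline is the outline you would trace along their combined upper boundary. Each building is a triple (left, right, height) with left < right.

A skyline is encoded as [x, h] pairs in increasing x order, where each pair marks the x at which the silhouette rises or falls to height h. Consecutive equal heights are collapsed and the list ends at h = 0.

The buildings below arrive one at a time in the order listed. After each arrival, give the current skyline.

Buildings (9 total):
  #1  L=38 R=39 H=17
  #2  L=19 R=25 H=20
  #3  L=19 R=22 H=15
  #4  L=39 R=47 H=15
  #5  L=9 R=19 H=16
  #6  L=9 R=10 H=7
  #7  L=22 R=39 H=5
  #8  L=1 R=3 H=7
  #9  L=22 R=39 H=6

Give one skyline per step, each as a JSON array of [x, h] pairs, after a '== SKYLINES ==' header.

== SKYLINES ==
[[38,17],[39,0]]
[[19,20],[25,0],[38,17],[39,0]]
[[19,20],[25,0],[38,17],[39,0]]
[[19,20],[25,0],[38,17],[39,15],[47,0]]
[[9,16],[19,20],[25,0],[38,17],[39,15],[47,0]]
[[9,16],[19,20],[25,0],[38,17],[39,15],[47,0]]
[[9,16],[19,20],[25,5],[38,17],[39,15],[47,0]]
[[1,7],[3,0],[9,16],[19,20],[25,5],[38,17],[39,15],[47,0]]
[[1,7],[3,0],[9,16],[19,20],[25,6],[38,17],[39,15],[47,0]]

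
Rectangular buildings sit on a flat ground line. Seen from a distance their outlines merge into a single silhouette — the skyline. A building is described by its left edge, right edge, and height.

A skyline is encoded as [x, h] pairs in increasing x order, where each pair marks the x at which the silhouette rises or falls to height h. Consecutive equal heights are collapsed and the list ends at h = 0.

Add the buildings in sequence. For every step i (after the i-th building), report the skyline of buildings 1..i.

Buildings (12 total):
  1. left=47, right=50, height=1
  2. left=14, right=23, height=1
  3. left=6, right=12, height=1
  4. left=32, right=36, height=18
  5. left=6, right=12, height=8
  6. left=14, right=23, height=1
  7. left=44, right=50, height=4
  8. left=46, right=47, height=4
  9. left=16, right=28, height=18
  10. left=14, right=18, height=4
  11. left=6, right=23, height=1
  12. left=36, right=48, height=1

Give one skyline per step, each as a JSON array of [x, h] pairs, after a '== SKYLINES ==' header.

== SKYLINES ==
[[47,1],[50,0]]
[[14,1],[23,0],[47,1],[50,0]]
[[6,1],[12,0],[14,1],[23,0],[47,1],[50,0]]
[[6,1],[12,0],[14,1],[23,0],[32,18],[36,0],[47,1],[50,0]]
[[6,8],[12,0],[14,1],[23,0],[32,18],[36,0],[47,1],[50,0]]
[[6,8],[12,0],[14,1],[23,0],[32,18],[36,0],[47,1],[50,0]]
[[6,8],[12,0],[14,1],[23,0],[32,18],[36,0],[44,4],[50,0]]
[[6,8],[12,0],[14,1],[23,0],[32,18],[36,0],[44,4],[50,0]]
[[6,8],[12,0],[14,1],[16,18],[28,0],[32,18],[36,0],[44,4],[50,0]]
[[6,8],[12,0],[14,4],[16,18],[28,0],[32,18],[36,0],[44,4],[50,0]]
[[6,8],[12,1],[14,4],[16,18],[28,0],[32,18],[36,0],[44,4],[50,0]]
[[6,8],[12,1],[14,4],[16,18],[28,0],[32,18],[36,1],[44,4],[50,0]]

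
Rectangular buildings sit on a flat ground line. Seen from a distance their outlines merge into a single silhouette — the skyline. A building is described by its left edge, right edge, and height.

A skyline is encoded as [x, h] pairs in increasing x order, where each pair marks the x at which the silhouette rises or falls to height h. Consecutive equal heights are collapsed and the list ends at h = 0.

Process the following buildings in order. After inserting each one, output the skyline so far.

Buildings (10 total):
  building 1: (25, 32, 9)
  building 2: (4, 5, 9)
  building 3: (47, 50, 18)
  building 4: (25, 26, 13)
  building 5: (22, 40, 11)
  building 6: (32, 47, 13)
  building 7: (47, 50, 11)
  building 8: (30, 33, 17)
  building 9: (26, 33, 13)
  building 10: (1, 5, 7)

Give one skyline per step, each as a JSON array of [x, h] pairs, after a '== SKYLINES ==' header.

== SKYLINES ==
[[25,9],[32,0]]
[[4,9],[5,0],[25,9],[32,0]]
[[4,9],[5,0],[25,9],[32,0],[47,18],[50,0]]
[[4,9],[5,0],[25,13],[26,9],[32,0],[47,18],[50,0]]
[[4,9],[5,0],[22,11],[25,13],[26,11],[40,0],[47,18],[50,0]]
[[4,9],[5,0],[22,11],[25,13],[26,11],[32,13],[47,18],[50,0]]
[[4,9],[5,0],[22,11],[25,13],[26,11],[32,13],[47,18],[50,0]]
[[4,9],[5,0],[22,11],[25,13],[26,11],[30,17],[33,13],[47,18],[50,0]]
[[4,9],[5,0],[22,11],[25,13],[30,17],[33,13],[47,18],[50,0]]
[[1,7],[4,9],[5,0],[22,11],[25,13],[30,17],[33,13],[47,18],[50,0]]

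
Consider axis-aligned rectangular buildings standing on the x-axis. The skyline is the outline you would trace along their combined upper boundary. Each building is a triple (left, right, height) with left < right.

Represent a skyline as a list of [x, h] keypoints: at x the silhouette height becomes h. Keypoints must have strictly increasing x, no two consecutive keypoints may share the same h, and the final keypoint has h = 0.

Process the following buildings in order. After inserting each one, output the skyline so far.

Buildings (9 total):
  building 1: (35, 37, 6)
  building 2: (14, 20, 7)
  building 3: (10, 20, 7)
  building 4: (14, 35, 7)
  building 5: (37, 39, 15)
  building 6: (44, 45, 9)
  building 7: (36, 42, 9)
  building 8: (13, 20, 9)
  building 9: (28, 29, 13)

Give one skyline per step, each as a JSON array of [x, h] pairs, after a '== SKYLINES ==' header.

== SKYLINES ==
[[35,6],[37,0]]
[[14,7],[20,0],[35,6],[37,0]]
[[10,7],[20,0],[35,6],[37,0]]
[[10,7],[35,6],[37,0]]
[[10,7],[35,6],[37,15],[39,0]]
[[10,7],[35,6],[37,15],[39,0],[44,9],[45,0]]
[[10,7],[35,6],[36,9],[37,15],[39,9],[42,0],[44,9],[45,0]]
[[10,7],[13,9],[20,7],[35,6],[36,9],[37,15],[39,9],[42,0],[44,9],[45,0]]
[[10,7],[13,9],[20,7],[28,13],[29,7],[35,6],[36,9],[37,15],[39,9],[42,0],[44,9],[45,0]]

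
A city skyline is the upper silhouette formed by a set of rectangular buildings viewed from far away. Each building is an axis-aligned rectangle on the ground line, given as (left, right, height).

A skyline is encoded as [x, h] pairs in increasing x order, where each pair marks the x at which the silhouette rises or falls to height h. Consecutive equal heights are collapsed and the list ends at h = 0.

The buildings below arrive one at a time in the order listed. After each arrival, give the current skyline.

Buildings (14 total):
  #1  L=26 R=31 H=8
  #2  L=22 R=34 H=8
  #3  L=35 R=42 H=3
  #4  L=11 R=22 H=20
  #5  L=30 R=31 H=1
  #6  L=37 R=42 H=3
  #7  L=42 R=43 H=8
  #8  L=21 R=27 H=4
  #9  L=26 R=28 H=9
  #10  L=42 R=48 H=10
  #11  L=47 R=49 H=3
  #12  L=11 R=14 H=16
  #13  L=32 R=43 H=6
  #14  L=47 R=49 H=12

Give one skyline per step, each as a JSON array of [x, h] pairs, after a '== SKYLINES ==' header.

== SKYLINES ==
[[26,8],[31,0]]
[[22,8],[34,0]]
[[22,8],[34,0],[35,3],[42,0]]
[[11,20],[22,8],[34,0],[35,3],[42,0]]
[[11,20],[22,8],[34,0],[35,3],[42,0]]
[[11,20],[22,8],[34,0],[35,3],[42,0]]
[[11,20],[22,8],[34,0],[35,3],[42,8],[43,0]]
[[11,20],[22,8],[34,0],[35,3],[42,8],[43,0]]
[[11,20],[22,8],[26,9],[28,8],[34,0],[35,3],[42,8],[43,0]]
[[11,20],[22,8],[26,9],[28,8],[34,0],[35,3],[42,10],[48,0]]
[[11,20],[22,8],[26,9],[28,8],[34,0],[35,3],[42,10],[48,3],[49,0]]
[[11,20],[22,8],[26,9],[28,8],[34,0],[35,3],[42,10],[48,3],[49,0]]
[[11,20],[22,8],[26,9],[28,8],[34,6],[42,10],[48,3],[49,0]]
[[11,20],[22,8],[26,9],[28,8],[34,6],[42,10],[47,12],[49,0]]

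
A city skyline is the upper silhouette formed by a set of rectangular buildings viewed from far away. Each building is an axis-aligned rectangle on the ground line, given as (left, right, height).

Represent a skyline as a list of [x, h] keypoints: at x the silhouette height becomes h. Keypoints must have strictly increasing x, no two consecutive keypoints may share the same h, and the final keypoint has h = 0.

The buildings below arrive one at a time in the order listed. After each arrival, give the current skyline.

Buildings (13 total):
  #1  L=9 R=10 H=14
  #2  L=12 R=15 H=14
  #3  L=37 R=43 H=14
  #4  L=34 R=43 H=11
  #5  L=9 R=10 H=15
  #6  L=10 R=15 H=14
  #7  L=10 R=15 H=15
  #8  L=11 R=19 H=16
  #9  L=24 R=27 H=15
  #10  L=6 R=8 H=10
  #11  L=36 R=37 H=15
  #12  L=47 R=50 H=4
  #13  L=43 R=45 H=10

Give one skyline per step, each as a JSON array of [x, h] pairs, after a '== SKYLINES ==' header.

== SKYLINES ==
[[9,14],[10,0]]
[[9,14],[10,0],[12,14],[15,0]]
[[9,14],[10,0],[12,14],[15,0],[37,14],[43,0]]
[[9,14],[10,0],[12,14],[15,0],[34,11],[37,14],[43,0]]
[[9,15],[10,0],[12,14],[15,0],[34,11],[37,14],[43,0]]
[[9,15],[10,14],[15,0],[34,11],[37,14],[43,0]]
[[9,15],[15,0],[34,11],[37,14],[43,0]]
[[9,15],[11,16],[19,0],[34,11],[37,14],[43,0]]
[[9,15],[11,16],[19,0],[24,15],[27,0],[34,11],[37,14],[43,0]]
[[6,10],[8,0],[9,15],[11,16],[19,0],[24,15],[27,0],[34,11],[37,14],[43,0]]
[[6,10],[8,0],[9,15],[11,16],[19,0],[24,15],[27,0],[34,11],[36,15],[37,14],[43,0]]
[[6,10],[8,0],[9,15],[11,16],[19,0],[24,15],[27,0],[34,11],[36,15],[37,14],[43,0],[47,4],[50,0]]
[[6,10],[8,0],[9,15],[11,16],[19,0],[24,15],[27,0],[34,11],[36,15],[37,14],[43,10],[45,0],[47,4],[50,0]]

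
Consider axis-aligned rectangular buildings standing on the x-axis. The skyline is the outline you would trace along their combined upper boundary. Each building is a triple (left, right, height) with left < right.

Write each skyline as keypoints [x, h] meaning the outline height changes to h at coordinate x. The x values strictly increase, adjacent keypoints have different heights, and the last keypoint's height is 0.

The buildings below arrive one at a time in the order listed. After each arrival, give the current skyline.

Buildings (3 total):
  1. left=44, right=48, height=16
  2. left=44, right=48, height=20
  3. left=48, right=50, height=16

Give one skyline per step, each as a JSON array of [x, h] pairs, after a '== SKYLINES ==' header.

== SKYLINES ==
[[44,16],[48,0]]
[[44,20],[48,0]]
[[44,20],[48,16],[50,0]]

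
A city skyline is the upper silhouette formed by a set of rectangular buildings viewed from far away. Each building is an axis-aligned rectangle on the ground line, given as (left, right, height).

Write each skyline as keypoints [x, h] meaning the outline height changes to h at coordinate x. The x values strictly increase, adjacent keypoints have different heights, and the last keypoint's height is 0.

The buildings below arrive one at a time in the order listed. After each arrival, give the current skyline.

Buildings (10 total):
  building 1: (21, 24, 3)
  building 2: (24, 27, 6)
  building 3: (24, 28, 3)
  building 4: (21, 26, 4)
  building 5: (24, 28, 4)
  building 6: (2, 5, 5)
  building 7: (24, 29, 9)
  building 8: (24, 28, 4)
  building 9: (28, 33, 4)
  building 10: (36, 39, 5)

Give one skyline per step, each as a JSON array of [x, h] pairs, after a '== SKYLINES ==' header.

== SKYLINES ==
[[21,3],[24,0]]
[[21,3],[24,6],[27,0]]
[[21,3],[24,6],[27,3],[28,0]]
[[21,4],[24,6],[27,3],[28,0]]
[[21,4],[24,6],[27,4],[28,0]]
[[2,5],[5,0],[21,4],[24,6],[27,4],[28,0]]
[[2,5],[5,0],[21,4],[24,9],[29,0]]
[[2,5],[5,0],[21,4],[24,9],[29,0]]
[[2,5],[5,0],[21,4],[24,9],[29,4],[33,0]]
[[2,5],[5,0],[21,4],[24,9],[29,4],[33,0],[36,5],[39,0]]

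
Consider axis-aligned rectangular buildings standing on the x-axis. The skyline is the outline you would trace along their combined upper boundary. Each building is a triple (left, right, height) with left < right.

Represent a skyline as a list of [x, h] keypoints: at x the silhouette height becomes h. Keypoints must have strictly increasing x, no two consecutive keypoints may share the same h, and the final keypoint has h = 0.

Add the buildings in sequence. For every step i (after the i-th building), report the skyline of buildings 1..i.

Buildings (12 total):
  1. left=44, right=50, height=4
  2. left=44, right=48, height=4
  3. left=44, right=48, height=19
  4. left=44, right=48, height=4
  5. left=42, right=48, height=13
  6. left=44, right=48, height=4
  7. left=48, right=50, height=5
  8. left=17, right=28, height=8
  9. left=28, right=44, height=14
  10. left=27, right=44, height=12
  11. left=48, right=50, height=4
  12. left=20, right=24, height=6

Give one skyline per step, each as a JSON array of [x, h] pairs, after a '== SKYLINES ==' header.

== SKYLINES ==
[[44,4],[50,0]]
[[44,4],[50,0]]
[[44,19],[48,4],[50,0]]
[[44,19],[48,4],[50,0]]
[[42,13],[44,19],[48,4],[50,0]]
[[42,13],[44,19],[48,4],[50,0]]
[[42,13],[44,19],[48,5],[50,0]]
[[17,8],[28,0],[42,13],[44,19],[48,5],[50,0]]
[[17,8],[28,14],[44,19],[48,5],[50,0]]
[[17,8],[27,12],[28,14],[44,19],[48,5],[50,0]]
[[17,8],[27,12],[28,14],[44,19],[48,5],[50,0]]
[[17,8],[27,12],[28,14],[44,19],[48,5],[50,0]]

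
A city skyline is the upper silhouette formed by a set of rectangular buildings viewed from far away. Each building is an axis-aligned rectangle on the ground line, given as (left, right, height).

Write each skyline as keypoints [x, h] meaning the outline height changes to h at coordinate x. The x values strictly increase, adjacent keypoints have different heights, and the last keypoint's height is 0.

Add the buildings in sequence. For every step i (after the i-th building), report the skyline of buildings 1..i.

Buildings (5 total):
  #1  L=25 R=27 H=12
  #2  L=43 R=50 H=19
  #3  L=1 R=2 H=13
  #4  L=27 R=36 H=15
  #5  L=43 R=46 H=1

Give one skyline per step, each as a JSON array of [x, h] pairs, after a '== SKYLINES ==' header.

== SKYLINES ==
[[25,12],[27,0]]
[[25,12],[27,0],[43,19],[50,0]]
[[1,13],[2,0],[25,12],[27,0],[43,19],[50,0]]
[[1,13],[2,0],[25,12],[27,15],[36,0],[43,19],[50,0]]
[[1,13],[2,0],[25,12],[27,15],[36,0],[43,19],[50,0]]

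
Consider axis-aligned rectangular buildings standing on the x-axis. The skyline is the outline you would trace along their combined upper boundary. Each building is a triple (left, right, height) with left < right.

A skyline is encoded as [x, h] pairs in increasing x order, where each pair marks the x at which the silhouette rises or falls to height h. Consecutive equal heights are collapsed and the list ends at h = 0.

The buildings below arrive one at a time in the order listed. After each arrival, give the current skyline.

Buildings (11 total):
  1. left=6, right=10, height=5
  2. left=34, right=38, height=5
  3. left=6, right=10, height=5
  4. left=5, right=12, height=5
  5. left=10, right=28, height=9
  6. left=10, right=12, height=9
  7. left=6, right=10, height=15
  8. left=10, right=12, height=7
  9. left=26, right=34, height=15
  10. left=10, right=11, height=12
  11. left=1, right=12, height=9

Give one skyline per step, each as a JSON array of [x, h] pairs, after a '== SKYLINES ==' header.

== SKYLINES ==
[[6,5],[10,0]]
[[6,5],[10,0],[34,5],[38,0]]
[[6,5],[10,0],[34,5],[38,0]]
[[5,5],[12,0],[34,5],[38,0]]
[[5,5],[10,9],[28,0],[34,5],[38,0]]
[[5,5],[10,9],[28,0],[34,5],[38,0]]
[[5,5],[6,15],[10,9],[28,0],[34,5],[38,0]]
[[5,5],[6,15],[10,9],[28,0],[34,5],[38,0]]
[[5,5],[6,15],[10,9],[26,15],[34,5],[38,0]]
[[5,5],[6,15],[10,12],[11,9],[26,15],[34,5],[38,0]]
[[1,9],[6,15],[10,12],[11,9],[26,15],[34,5],[38,0]]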